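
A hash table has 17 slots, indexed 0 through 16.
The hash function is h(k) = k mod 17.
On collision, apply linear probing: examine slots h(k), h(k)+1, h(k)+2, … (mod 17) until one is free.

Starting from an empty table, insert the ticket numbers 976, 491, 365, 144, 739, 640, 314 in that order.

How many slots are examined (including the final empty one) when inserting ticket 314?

Insert 976: h=7, slot 7 empty → index 7.
Insert 491: h=15, slot 15 empty → index 15.
Insert 365: h=8, slot 8 empty → index 8.
Insert 144: h=8, slot 8 occupied → index 9.
Insert 739: h=8, slots 8,9 occupied → index 10.
Insert 640: h=11, slot 11 empty → index 11.
Insert 314: h=8, slots 8,9,10,11 occupied → index 12.
Table: [_, _, _, _, _, _, _, 976, 365, 144, 739, 640, 314, _, _, 491, _]

5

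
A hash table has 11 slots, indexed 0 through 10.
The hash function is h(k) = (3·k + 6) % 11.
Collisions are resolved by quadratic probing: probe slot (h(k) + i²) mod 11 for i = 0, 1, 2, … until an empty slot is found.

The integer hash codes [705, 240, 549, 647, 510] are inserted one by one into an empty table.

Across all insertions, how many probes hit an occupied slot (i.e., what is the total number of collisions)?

1

Insert 705: h=9, slot 9 empty -> index 9.
Insert 240: h=0, slot 0 empty -> index 0.
Insert 549: h=3, slot 3 empty -> index 3.
Insert 647: h=0, slot 0 occupied -> index 1.
Insert 510: h=7, slot 7 empty -> index 7.
Table: [240, 647, ., 549, ., ., ., 510, ., 705, .]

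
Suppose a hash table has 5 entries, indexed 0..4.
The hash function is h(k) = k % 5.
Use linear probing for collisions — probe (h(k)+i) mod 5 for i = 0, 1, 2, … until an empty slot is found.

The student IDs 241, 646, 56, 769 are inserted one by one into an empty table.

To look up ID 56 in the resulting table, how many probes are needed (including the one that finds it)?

241: h=1 -> slot 1
646: h=1, probe 1,2 -> slot 2
56: h=1, probe 1,2,3 -> slot 3
769: h=4 -> slot 4
Table: [-, 241, 646, 56, 769]
Lookup 56: h=1, probe 1,2,3 → found at 3.

3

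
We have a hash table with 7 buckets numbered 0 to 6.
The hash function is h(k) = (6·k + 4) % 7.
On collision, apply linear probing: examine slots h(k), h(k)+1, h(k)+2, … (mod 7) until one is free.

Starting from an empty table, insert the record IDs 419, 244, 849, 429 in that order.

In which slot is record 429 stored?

419 hashes to 5; slot 5 is free => place at 5.
244 hashes to 5; 5 taken => place at 6.
849 hashes to 2; slot 2 is free => place at 2.
429 hashes to 2; 2 taken => place at 3.
Table: [∅, ∅, 849, 429, ∅, 419, 244]

3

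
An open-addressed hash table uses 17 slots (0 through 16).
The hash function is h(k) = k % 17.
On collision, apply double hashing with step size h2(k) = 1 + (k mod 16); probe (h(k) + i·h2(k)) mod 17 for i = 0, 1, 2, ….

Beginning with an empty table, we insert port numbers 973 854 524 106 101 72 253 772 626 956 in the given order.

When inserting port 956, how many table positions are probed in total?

Insert 973: h=4, slot 4 empty → index 4.
Insert 854: h=4, h2=7, slot 4 occupied → index 11.
Insert 524: h=14, slot 14 empty → index 14.
Insert 106: h=4, h2=11, slot 4 occupied → index 15.
Insert 101: h=16, slot 16 empty → index 16.
Insert 72: h=4, h2=9, slot 4 occupied → index 13.
Insert 253: h=15, h2=14, slot 15 occupied → index 12.
Insert 772: h=7, slot 7 empty → index 7.
Insert 626: h=14, h2=3, slot 14 occupied → index 0.
Insert 956: h=4, h2=13, slots 4,0,13 occupied → index 9.
Table: [626, ., ., ., 973, ., ., 772, ., 956, ., 854, 253, 72, 524, 106, 101]

4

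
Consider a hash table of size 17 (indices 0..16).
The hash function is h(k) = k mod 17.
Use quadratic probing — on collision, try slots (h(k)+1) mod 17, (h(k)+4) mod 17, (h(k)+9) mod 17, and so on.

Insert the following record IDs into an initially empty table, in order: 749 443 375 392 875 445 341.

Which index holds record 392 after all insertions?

Insert 749: h=1, slot 1 empty → index 1.
Insert 443: h=1, slot 1 occupied → index 2.
Insert 375: h=1, slots 1,2 occupied → index 5.
Insert 392: h=1, slots 1,2,5 occupied → index 10.
Insert 875: h=8, slot 8 empty → index 8.
Insert 445: h=3, slot 3 empty → index 3.
Insert 341: h=1, slots 1,2,5,10 occupied → index 0.
Table: [341, 749, 443, 445, ∅, 375, ∅, ∅, 875, ∅, 392, ∅, ∅, ∅, ∅, ∅, ∅]

10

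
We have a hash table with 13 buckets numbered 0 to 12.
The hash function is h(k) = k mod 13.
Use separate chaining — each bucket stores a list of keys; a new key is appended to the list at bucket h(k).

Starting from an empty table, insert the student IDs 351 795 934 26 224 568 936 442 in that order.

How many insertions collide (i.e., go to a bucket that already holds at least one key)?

351 -> bucket 0
795 -> bucket 2
934 -> bucket 11
26 -> bucket 0 (collision)
224 -> bucket 3
568 -> bucket 9
936 -> bucket 0 (collision)
442 -> bucket 0 (collision)
Final buckets:
0: 351 -> 26 -> 936 -> 442
1: —
2: 795
3: 224
4: —
5: —
6: —
7: —
8: —
9: 568
10: —
11: 934
12: —

3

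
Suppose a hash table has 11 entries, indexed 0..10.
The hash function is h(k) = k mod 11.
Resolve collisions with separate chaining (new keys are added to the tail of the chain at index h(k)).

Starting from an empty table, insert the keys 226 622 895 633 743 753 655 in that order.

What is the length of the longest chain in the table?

5

Insert 226: h=6, bucket 6 empty → new chain.
Insert 622: h=6, bucket 6 nonempty → append to chain.
Insert 895: h=4, bucket 4 empty → new chain.
Insert 633: h=6, bucket 6 nonempty → append to chain.
Insert 743: h=6, bucket 6 nonempty → append to chain.
Insert 753: h=5, bucket 5 empty → new chain.
Insert 655: h=6, bucket 6 nonempty → append to chain.
Final buckets:
0: —
1: —
2: —
3: —
4: 895
5: 753
6: 226 -> 622 -> 633 -> 743 -> 655
7: —
8: —
9: —
10: —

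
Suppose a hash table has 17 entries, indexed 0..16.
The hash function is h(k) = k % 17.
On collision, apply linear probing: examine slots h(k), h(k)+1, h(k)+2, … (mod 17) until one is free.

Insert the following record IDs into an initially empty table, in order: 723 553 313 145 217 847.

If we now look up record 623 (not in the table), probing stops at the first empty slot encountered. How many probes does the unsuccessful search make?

2

Insert 723: h=9, slot 9 empty => index 9.
Insert 553: h=9, slot 9 occupied => index 10.
Insert 313: h=7, slot 7 empty => index 7.
Insert 145: h=9, slots 9,10 occupied => index 11.
Insert 217: h=13, slot 13 empty => index 13.
Insert 847: h=14, slot 14 empty => index 14.
Table: [-, -, -, -, -, -, -, 313, -, 723, 553, 145, -, 217, 847, -, -]
Lookup 623: h=11, probe 11,12 → slot 12 empty, not found.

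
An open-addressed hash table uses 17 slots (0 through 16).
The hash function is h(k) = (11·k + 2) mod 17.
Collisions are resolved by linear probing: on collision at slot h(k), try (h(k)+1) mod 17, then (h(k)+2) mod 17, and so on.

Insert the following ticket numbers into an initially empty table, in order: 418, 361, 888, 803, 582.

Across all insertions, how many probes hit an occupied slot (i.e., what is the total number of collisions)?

6

418: h=10 -> slot 10
361: h=12 -> slot 12
888: h=12, probe 12,13 -> slot 13
803: h=12, probe 12,13,14 -> slot 14
582: h=12, probe 12,13,14,15 -> slot 15
Table: [_, _, _, _, _, _, _, _, _, _, 418, _, 361, 888, 803, 582, _]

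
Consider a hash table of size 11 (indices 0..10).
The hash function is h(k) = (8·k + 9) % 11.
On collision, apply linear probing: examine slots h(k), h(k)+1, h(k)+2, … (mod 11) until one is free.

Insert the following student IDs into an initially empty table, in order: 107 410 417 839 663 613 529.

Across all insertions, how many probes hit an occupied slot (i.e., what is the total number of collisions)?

107 hashes to 7; slot 7 is free => place at 7.
410 hashes to 0; slot 0 is free => place at 0.
417 hashes to 1; slot 1 is free => place at 1.
839 hashes to 0; 0,1 taken => place at 2.
663 hashes to 0; 0,1,2 taken => place at 3.
613 hashes to 7; 7 taken => place at 8.
529 hashes to 6; slot 6 is free => place at 6.
Table: [410, 417, 839, 663, ∅, ∅, 529, 107, 613, ∅, ∅]

6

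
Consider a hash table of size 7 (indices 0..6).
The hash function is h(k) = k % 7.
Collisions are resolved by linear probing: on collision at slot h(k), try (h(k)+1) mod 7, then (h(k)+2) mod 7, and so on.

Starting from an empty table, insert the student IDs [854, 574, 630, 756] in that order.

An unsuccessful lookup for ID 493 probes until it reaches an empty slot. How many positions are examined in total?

2

Insert 854: h=0, slot 0 empty -> index 0.
Insert 574: h=0, slot 0 occupied -> index 1.
Insert 630: h=0, slots 0,1 occupied -> index 2.
Insert 756: h=0, slots 0,1,2 occupied -> index 3.
Table: [854, 574, 630, 756, ., ., .]
Lookup 493: h=3, probe 3,4 → slot 4 empty, not found.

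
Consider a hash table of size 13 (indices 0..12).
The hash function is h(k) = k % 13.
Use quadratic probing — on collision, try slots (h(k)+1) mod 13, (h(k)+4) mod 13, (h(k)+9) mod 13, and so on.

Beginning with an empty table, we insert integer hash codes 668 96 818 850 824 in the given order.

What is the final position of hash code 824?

1

Insert 668: h=5, slot 5 empty → index 5.
Insert 96: h=5, slot 5 occupied → index 6.
Insert 818: h=12, slot 12 empty → index 12.
Insert 850: h=5, slots 5,6 occupied → index 9.
Insert 824: h=5, slots 5,6,9 occupied → index 1.
Table: [-, 824, -, -, -, 668, 96, -, -, 850, -, -, 818]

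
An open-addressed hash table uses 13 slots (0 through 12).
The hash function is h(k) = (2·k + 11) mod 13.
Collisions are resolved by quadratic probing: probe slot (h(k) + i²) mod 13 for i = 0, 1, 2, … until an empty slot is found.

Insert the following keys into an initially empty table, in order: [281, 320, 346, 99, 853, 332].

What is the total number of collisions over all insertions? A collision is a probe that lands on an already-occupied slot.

Insert 281: h=1, slot 1 empty => index 1.
Insert 320: h=1, slot 1 occupied => index 2.
Insert 346: h=1, slots 1,2 occupied => index 5.
Insert 99: h=1, slots 1,2,5 occupied => index 10.
Insert 853: h=1, slots 1,2,5,10 occupied => index 4.
Insert 332: h=12, slot 12 empty => index 12.
Table: [., 281, 320, ., 853, 346, ., ., ., ., 99, ., 332]

10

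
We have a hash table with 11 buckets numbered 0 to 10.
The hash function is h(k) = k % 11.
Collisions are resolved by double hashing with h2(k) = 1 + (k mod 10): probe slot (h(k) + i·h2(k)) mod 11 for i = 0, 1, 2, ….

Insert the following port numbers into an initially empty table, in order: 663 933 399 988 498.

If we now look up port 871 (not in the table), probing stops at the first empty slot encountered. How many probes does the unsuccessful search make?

663: h=3 => slot 3
933: h=9 => slot 9
399: h=3, h2=10, probe 3,2 => slot 2
988: h=9, h2=9, probe 9,7 => slot 7
498: h=3, h2=9, probe 3,1 => slot 1
Table: [-, 498, 399, 663, -, -, -, 988, -, 933, -]
Lookup 871: h=2, h2=2, probe 2,4 → slot 4 empty, not found.

2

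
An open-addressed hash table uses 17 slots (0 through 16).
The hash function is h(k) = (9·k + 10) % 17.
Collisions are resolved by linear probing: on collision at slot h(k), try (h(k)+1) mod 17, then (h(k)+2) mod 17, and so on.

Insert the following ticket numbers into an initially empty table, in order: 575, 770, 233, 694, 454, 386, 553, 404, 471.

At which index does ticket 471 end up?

Insert 575: h=0, slot 0 empty -> index 0.
Insert 770: h=4, slot 4 empty -> index 4.
Insert 233: h=16, slot 16 empty -> index 16.
Insert 694: h=0, slot 0 occupied -> index 1.
Insert 454: h=16, slots 16,0,1 occupied -> index 2.
Insert 386: h=16, slots 16,0,1,2 occupied -> index 3.
Insert 553: h=6, slot 6 empty -> index 6.
Insert 404: h=8, slot 8 empty -> index 8.
Insert 471: h=16, slots 16,0,1,2,3,4 occupied -> index 5.
Table: [575, 694, 454, 386, 770, 471, 553, -, 404, -, -, -, -, -, -, -, 233]

5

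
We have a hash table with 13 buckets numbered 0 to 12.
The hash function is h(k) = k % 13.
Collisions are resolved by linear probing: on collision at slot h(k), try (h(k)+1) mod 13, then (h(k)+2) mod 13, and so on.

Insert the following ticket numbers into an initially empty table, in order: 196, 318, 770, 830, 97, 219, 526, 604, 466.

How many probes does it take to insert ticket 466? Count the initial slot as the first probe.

196 hashes to 1; slot 1 is free -> place at 1.
318 hashes to 6; slot 6 is free -> place at 6.
770 hashes to 3; slot 3 is free -> place at 3.
830 hashes to 11; slot 11 is free -> place at 11.
97 hashes to 6; 6 taken -> place at 7.
219 hashes to 11; 11 taken -> place at 12.
526 hashes to 6; 6,7 taken -> place at 8.
604 hashes to 6; 6,7,8 taken -> place at 9.
466 hashes to 11; 11,12 taken -> place at 0.
Table: [466, 196, -, 770, -, -, 318, 97, 526, 604, -, 830, 219]

3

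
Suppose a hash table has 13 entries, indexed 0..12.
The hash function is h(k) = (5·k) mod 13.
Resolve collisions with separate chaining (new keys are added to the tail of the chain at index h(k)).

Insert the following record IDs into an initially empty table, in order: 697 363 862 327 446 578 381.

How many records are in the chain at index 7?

Insert 697: h=1, bucket 1 empty -> new chain.
Insert 363: h=8, bucket 8 empty -> new chain.
Insert 862: h=7, bucket 7 empty -> new chain.
Insert 327: h=10, bucket 10 empty -> new chain.
Insert 446: h=7, bucket 7 nonempty -> append to chain.
Insert 578: h=4, bucket 4 empty -> new chain.
Insert 381: h=7, bucket 7 nonempty -> append to chain.
Final buckets:
0: .
1: 697
2: .
3: .
4: 578
5: .
6: .
7: 862 -> 446 -> 381
8: 363
9: .
10: 327
11: .
12: .

3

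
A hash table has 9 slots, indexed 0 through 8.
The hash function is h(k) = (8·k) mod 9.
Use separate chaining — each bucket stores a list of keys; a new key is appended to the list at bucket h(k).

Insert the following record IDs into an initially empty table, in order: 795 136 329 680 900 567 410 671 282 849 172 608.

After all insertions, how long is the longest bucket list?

Insert 795: h=6, bucket 6 empty → new chain.
Insert 136: h=8, bucket 8 empty → new chain.
Insert 329: h=4, bucket 4 empty → new chain.
Insert 680: h=4, bucket 4 nonempty → append to chain.
Insert 900: h=0, bucket 0 empty → new chain.
Insert 567: h=0, bucket 0 nonempty → append to chain.
Insert 410: h=4, bucket 4 nonempty → append to chain.
Insert 671: h=4, bucket 4 nonempty → append to chain.
Insert 282: h=6, bucket 6 nonempty → append to chain.
Insert 849: h=6, bucket 6 nonempty → append to chain.
Insert 172: h=8, bucket 8 nonempty → append to chain.
Insert 608: h=4, bucket 4 nonempty → append to chain.
Final buckets:
0: 900 -> 567
1: .
2: .
3: .
4: 329 -> 680 -> 410 -> 671 -> 608
5: .
6: 795 -> 282 -> 849
7: .
8: 136 -> 172

5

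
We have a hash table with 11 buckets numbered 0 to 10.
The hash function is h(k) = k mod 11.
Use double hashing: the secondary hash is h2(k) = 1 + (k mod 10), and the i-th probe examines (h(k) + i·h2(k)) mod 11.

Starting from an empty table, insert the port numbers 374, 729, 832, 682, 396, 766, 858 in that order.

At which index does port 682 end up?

374: h=0 → slot 0
729: h=3 → slot 3
832: h=7 → slot 7
682: h=0, h2=3, probe 0,3,6 → slot 6
396: h=0, h2=7, probe 0,7,3,10 → slot 10
766: h=7, h2=7, probe 7,3,10,6,2 → slot 2
858: h=0, h2=9, probe 0,9 → slot 9
Table: [374, —, 766, 729, —, —, 682, 832, —, 858, 396]

6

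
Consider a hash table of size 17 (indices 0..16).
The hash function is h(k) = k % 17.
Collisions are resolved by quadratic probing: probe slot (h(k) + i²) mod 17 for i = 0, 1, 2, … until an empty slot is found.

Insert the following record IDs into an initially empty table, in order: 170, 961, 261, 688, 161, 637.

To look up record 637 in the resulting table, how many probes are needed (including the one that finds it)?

Insert 170: h=0, slot 0 empty => index 0.
Insert 961: h=9, slot 9 empty => index 9.
Insert 261: h=6, slot 6 empty => index 6.
Insert 688: h=8, slot 8 empty => index 8.
Insert 161: h=8, slots 8,9 occupied => index 12.
Insert 637: h=8, slots 8,9,12,0 occupied => index 7.
Table: [170, —, —, —, —, —, 261, 637, 688, 961, —, —, 161, —, —, —, —]
Lookup 637: h=8, probe 8,9,12,0,7 → found at 7.

5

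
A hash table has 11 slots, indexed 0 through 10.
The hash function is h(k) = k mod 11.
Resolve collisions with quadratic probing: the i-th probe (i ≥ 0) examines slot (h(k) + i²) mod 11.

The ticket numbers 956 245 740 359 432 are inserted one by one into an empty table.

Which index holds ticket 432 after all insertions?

1

956 hashes to 10; slot 10 is free -> place at 10.
245 hashes to 3; slot 3 is free -> place at 3.
740 hashes to 3; 3 taken -> place at 4.
359 hashes to 7; slot 7 is free -> place at 7.
432 hashes to 3; 3,4,7 taken -> place at 1.
Table: [—, 432, —, 245, 740, —, —, 359, —, —, 956]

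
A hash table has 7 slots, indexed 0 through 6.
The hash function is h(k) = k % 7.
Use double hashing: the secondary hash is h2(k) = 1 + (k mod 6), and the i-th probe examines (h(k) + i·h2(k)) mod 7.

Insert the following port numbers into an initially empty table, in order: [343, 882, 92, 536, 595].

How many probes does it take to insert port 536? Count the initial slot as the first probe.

343: h=0 -> slot 0
882: h=0, h2=1, probe 0,1 -> slot 1
92: h=1, h2=3, probe 1,4 -> slot 4
536: h=4, h2=3, probe 4,0,3 -> slot 3
595: h=0, h2=2, probe 0,2 -> slot 2
Table: [343, 882, 595, 536, 92, -, -]

3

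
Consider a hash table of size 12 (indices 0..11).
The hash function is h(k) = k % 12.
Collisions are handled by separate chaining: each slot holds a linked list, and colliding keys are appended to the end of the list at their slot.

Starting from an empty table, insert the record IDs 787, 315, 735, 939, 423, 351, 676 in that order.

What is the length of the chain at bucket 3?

5

787 → bucket 7
315 → bucket 3
735 → bucket 3 (collision)
939 → bucket 3 (collision)
423 → bucket 3 (collision)
351 → bucket 3 (collision)
676 → bucket 4
Final buckets:
0: ∅
1: ∅
2: ∅
3: 315 -> 735 -> 939 -> 423 -> 351
4: 676
5: ∅
6: ∅
7: 787
8: ∅
9: ∅
10: ∅
11: ∅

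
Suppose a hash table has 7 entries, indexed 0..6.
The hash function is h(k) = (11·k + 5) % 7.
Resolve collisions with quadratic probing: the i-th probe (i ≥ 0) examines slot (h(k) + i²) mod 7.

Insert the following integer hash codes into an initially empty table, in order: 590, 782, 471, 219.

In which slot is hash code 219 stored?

3

590 hashes to 6; slot 6 is free -> place at 6.
782 hashes to 4; slot 4 is free -> place at 4.
471 hashes to 6; 6 taken -> place at 0.
219 hashes to 6; 6,0 taken -> place at 3.
Table: [471, ∅, ∅, 219, 782, ∅, 590]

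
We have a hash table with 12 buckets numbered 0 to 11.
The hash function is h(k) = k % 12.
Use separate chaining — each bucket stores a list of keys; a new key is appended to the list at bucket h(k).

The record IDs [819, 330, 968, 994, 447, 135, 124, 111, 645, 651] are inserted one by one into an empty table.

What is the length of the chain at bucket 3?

Insert 819: h=3, bucket 3 empty → new chain.
Insert 330: h=6, bucket 6 empty → new chain.
Insert 968: h=8, bucket 8 empty → new chain.
Insert 994: h=10, bucket 10 empty → new chain.
Insert 447: h=3, bucket 3 nonempty → append to chain.
Insert 135: h=3, bucket 3 nonempty → append to chain.
Insert 124: h=4, bucket 4 empty → new chain.
Insert 111: h=3, bucket 3 nonempty → append to chain.
Insert 645: h=9, bucket 9 empty → new chain.
Insert 651: h=3, bucket 3 nonempty → append to chain.
Final buckets:
0: —
1: —
2: —
3: 819 -> 447 -> 135 -> 111 -> 651
4: 124
5: —
6: 330
7: —
8: 968
9: 645
10: 994
11: —

5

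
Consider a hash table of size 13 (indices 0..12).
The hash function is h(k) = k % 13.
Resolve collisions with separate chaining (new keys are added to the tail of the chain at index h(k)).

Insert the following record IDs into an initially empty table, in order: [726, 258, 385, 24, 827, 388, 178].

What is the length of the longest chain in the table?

4

Insert 726: h=11, bucket 11 empty -> new chain.
Insert 258: h=11, bucket 11 nonempty -> append to chain.
Insert 385: h=8, bucket 8 empty -> new chain.
Insert 24: h=11, bucket 11 nonempty -> append to chain.
Insert 827: h=8, bucket 8 nonempty -> append to chain.
Insert 388: h=11, bucket 11 nonempty -> append to chain.
Insert 178: h=9, bucket 9 empty -> new chain.
Final buckets:
0: —
1: —
2: —
3: —
4: —
5: —
6: —
7: —
8: 385 -> 827
9: 178
10: —
11: 726 -> 258 -> 24 -> 388
12: —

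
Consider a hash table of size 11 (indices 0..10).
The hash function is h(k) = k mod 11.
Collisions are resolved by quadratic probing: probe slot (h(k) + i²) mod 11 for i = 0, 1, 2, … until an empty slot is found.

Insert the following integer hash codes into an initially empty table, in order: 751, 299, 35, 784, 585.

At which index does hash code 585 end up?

0

Insert 751: h=3, slot 3 empty -> index 3.
Insert 299: h=2, slot 2 empty -> index 2.
Insert 35: h=2, slots 2,3 occupied -> index 6.
Insert 784: h=3, slot 3 occupied -> index 4.
Insert 585: h=2, slots 2,3,6 occupied -> index 0.
Table: [585, —, 299, 751, 784, —, 35, —, —, —, —]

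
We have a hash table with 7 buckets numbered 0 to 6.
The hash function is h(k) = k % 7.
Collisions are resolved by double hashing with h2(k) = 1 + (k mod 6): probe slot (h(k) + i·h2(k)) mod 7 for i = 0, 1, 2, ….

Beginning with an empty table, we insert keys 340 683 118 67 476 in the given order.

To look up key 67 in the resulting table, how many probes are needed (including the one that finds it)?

340 hashes to 4; slot 4 is free -> place at 4.
683 hashes to 4, h2=6; 4 taken -> place at 3.
118 hashes to 6; slot 6 is free -> place at 6.
67 hashes to 4, h2=2; 4,6 taken -> place at 1.
476 hashes to 0; slot 0 is free -> place at 0.
Table: [476, 67, ., 683, 340, ., 118]
Lookup 67: h=4, h2=2, probe 4,6,1 → found at 1.

3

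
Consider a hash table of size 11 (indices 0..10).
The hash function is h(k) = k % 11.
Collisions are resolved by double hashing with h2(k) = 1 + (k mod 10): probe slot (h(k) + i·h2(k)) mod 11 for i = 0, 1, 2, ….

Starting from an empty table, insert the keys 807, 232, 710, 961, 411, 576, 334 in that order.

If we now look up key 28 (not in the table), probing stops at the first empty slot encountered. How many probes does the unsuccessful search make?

3

807: h=4 => slot 4
232: h=1 => slot 1
710: h=6 => slot 6
961: h=4, h2=2, probe 4,6,8 => slot 8
411: h=4, h2=2, probe 4,6,8,10 => slot 10
576: h=4, h2=7, probe 4,0 => slot 0
334: h=4, h2=5, probe 4,9 => slot 9
Table: [576, 232, ., ., 807, ., 710, ., 961, 334, 411]
Lookup 28: h=6, h2=9, probe 6,4,2 → slot 2 empty, not found.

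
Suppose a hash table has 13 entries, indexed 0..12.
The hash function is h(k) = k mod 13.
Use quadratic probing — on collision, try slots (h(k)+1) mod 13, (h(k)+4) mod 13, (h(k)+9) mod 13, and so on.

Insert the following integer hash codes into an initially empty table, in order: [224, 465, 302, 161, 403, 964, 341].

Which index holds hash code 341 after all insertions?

7

224 hashes to 3; slot 3 is free -> place at 3.
465 hashes to 10; slot 10 is free -> place at 10.
302 hashes to 3; 3 taken -> place at 4.
161 hashes to 5; slot 5 is free -> place at 5.
403 hashes to 0; slot 0 is free -> place at 0.
964 hashes to 2; slot 2 is free -> place at 2.
341 hashes to 3; 3,4 taken -> place at 7.
Table: [403, ., 964, 224, 302, 161, ., 341, ., ., 465, ., .]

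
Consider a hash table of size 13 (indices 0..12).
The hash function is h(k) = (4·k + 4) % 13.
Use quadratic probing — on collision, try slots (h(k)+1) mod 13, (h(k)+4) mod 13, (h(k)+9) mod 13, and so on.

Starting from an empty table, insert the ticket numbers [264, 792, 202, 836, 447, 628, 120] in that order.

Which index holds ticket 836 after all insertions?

264: h=7 => slot 7
792: h=0 => slot 0
202: h=6 => slot 6
836: h=7, probe 7,8 => slot 8
447: h=11 => slot 11
628: h=7, probe 7,8,11,3 => slot 3
120: h=3, probe 3,4 => slot 4
Table: [792, ., ., 628, 120, ., 202, 264, 836, ., ., 447, .]

8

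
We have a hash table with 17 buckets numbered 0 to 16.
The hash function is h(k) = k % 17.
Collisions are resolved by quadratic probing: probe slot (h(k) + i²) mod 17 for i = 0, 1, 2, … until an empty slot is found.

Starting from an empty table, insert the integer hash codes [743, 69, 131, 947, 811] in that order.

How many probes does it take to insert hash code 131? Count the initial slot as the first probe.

743: h=12 → slot 12
69: h=1 → slot 1
131: h=12, probe 12,13 → slot 13
947: h=12, probe 12,13,16 → slot 16
811: h=12, probe 12,13,16,4 → slot 4
Table: [., 69, ., ., 811, ., ., ., ., ., ., ., 743, 131, ., ., 947]

2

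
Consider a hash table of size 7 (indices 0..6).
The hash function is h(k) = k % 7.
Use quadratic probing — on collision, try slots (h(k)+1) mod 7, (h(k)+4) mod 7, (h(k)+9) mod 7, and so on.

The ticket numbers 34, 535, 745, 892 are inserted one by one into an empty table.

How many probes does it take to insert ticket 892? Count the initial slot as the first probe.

34: h=6 → slot 6
535: h=3 → slot 3
745: h=3, probe 3,4 → slot 4
892: h=3, probe 3,4,0 → slot 0
Table: [892, —, —, 535, 745, —, 34]

3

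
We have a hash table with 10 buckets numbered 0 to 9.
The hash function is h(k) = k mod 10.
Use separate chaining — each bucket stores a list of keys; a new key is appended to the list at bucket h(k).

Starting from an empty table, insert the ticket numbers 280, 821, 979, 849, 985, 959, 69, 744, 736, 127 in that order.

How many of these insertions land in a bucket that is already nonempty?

3

Insert 280: h=0, bucket 0 empty -> new chain.
Insert 821: h=1, bucket 1 empty -> new chain.
Insert 979: h=9, bucket 9 empty -> new chain.
Insert 849: h=9, bucket 9 nonempty -> append to chain.
Insert 985: h=5, bucket 5 empty -> new chain.
Insert 959: h=9, bucket 9 nonempty -> append to chain.
Insert 69: h=9, bucket 9 nonempty -> append to chain.
Insert 744: h=4, bucket 4 empty -> new chain.
Insert 736: h=6, bucket 6 empty -> new chain.
Insert 127: h=7, bucket 7 empty -> new chain.
Final buckets:
0: 280
1: 821
2: _
3: _
4: 744
5: 985
6: 736
7: 127
8: _
9: 979 -> 849 -> 959 -> 69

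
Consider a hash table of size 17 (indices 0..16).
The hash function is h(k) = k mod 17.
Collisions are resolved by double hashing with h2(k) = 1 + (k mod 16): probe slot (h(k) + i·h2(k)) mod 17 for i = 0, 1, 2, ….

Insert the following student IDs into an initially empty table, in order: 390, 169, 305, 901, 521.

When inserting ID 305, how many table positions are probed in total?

390: h=16 → slot 16
169: h=16, h2=10, probe 16,9 → slot 9
305: h=16, h2=2, probe 16,1 → slot 1
901: h=0 → slot 0
521: h=11 → slot 11
Table: [901, 305, _, _, _, _, _, _, _, 169, _, 521, _, _, _, _, 390]

2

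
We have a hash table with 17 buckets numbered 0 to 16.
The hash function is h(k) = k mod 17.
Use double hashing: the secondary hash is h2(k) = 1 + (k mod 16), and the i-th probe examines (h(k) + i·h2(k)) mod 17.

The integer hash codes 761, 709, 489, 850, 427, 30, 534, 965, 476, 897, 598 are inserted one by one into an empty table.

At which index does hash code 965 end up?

8

Insert 761: h=13, slot 13 empty => index 13.
Insert 709: h=12, slot 12 empty => index 12.
Insert 489: h=13, h2=10, slot 13 occupied => index 6.
Insert 850: h=0, slot 0 empty => index 0.
Insert 427: h=2, slot 2 empty => index 2.
Insert 30: h=13, h2=15, slot 13 occupied => index 11.
Insert 534: h=7, slot 7 empty => index 7.
Insert 965: h=13, h2=6, slots 13,2 occupied => index 8.
Insert 476: h=0, h2=13, slots 0,13 occupied => index 9.
Insert 897: h=13, h2=2, slot 13 occupied => index 15.
Insert 598: h=3, slot 3 empty => index 3.
Table: [850, ∅, 427, 598, ∅, ∅, 489, 534, 965, 476, ∅, 30, 709, 761, ∅, 897, ∅]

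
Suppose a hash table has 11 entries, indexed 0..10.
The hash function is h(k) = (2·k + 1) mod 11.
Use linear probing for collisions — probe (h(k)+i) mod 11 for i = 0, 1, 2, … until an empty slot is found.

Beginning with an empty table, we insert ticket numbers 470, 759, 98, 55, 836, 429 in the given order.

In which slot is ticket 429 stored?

4

470 hashes to 6; slot 6 is free -> place at 6.
759 hashes to 1; slot 1 is free -> place at 1.
98 hashes to 10; slot 10 is free -> place at 10.
55 hashes to 1; 1 taken -> place at 2.
836 hashes to 1; 1,2 taken -> place at 3.
429 hashes to 1; 1,2,3 taken -> place at 4.
Table: [∅, 759, 55, 836, 429, ∅, 470, ∅, ∅, ∅, 98]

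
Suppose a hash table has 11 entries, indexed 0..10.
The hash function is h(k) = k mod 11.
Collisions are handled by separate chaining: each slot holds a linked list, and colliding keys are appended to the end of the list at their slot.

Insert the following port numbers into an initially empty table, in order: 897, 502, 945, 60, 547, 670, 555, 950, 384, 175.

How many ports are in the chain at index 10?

Insert 897: h=6, bucket 6 empty -> new chain.
Insert 502: h=7, bucket 7 empty -> new chain.
Insert 945: h=10, bucket 10 empty -> new chain.
Insert 60: h=5, bucket 5 empty -> new chain.
Insert 547: h=8, bucket 8 empty -> new chain.
Insert 670: h=10, bucket 10 nonempty -> append to chain.
Insert 555: h=5, bucket 5 nonempty -> append to chain.
Insert 950: h=4, bucket 4 empty -> new chain.
Insert 384: h=10, bucket 10 nonempty -> append to chain.
Insert 175: h=10, bucket 10 nonempty -> append to chain.
Final buckets:
0: —
1: —
2: —
3: —
4: 950
5: 60 -> 555
6: 897
7: 502
8: 547
9: —
10: 945 -> 670 -> 384 -> 175

4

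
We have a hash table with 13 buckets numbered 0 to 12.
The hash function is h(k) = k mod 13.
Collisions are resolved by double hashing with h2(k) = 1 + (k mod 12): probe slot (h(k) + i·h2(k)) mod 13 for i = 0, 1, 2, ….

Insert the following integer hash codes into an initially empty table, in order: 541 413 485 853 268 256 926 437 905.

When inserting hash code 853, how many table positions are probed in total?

541: h=8 -> slot 8
413: h=10 -> slot 10
485: h=4 -> slot 4
853: h=8, h2=2, probe 8,10,12 -> slot 12
268: h=8, h2=5, probe 8,0 -> slot 0
256: h=9 -> slot 9
926: h=3 -> slot 3
437: h=8, h2=6, probe 8,1 -> slot 1
905: h=8, h2=6, probe 8,1,7 -> slot 7
Table: [268, 437, —, 926, 485, —, —, 905, 541, 256, 413, —, 853]

3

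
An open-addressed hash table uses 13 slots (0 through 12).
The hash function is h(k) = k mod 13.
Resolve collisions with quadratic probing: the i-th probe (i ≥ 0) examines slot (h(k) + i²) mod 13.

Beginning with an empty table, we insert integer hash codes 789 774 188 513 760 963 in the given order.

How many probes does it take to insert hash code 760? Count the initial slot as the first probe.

4

789: h=9 => slot 9
774: h=7 => slot 7
188: h=6 => slot 6
513: h=6, probe 6,7,10 => slot 10
760: h=6, probe 6,7,10,2 => slot 2
963: h=1 => slot 1
Table: [-, 963, 760, -, -, -, 188, 774, -, 789, 513, -, -]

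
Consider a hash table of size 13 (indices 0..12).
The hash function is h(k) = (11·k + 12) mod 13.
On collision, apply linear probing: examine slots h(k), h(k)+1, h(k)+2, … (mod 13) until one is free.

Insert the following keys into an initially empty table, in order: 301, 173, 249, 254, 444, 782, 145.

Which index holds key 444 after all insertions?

301 hashes to 8; slot 8 is free → place at 8.
173 hashes to 4; slot 4 is free → place at 4.
249 hashes to 8; 8 taken → place at 9.
254 hashes to 11; slot 11 is free → place at 11.
444 hashes to 8; 8,9 taken → place at 10.
782 hashes to 8; 8,9,10,11 taken → place at 12.
145 hashes to 8; 8,9,10,11,12 taken → place at 0.
Table: [145, -, -, -, 173, -, -, -, 301, 249, 444, 254, 782]

10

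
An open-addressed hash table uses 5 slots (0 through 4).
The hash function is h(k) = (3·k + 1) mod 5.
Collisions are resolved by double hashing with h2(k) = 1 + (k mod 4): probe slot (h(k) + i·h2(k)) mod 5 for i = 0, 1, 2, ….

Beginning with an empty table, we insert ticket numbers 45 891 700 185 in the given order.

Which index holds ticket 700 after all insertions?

2

45: h=1 → slot 1
891: h=4 → slot 4
700: h=1, h2=1, probe 1,2 → slot 2
185: h=1, h2=2, probe 1,3 → slot 3
Table: [_, 45, 700, 185, 891]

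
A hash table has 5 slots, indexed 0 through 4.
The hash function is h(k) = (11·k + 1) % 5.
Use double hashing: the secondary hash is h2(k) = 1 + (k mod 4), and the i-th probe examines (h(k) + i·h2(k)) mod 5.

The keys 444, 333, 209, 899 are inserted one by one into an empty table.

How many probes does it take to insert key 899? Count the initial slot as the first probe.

3

444 hashes to 0; slot 0 is free -> place at 0.
333 hashes to 4; slot 4 is free -> place at 4.
209 hashes to 0, h2=2; 0 taken -> place at 2.
899 hashes to 0, h2=4; 0,4 taken -> place at 3.
Table: [444, —, 209, 899, 333]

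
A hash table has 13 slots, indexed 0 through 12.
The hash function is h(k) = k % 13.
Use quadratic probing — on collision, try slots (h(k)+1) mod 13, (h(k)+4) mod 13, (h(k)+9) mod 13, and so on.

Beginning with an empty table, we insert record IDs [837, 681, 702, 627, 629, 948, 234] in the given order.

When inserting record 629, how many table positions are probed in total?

837 hashes to 5; slot 5 is free -> place at 5.
681 hashes to 5; 5 taken -> place at 6.
702 hashes to 0; slot 0 is free -> place at 0.
627 hashes to 3; slot 3 is free -> place at 3.
629 hashes to 5; 5,6 taken -> place at 9.
948 hashes to 12; slot 12 is free -> place at 12.
234 hashes to 0; 0 taken -> place at 1.
Table: [702, 234, _, 627, _, 837, 681, _, _, 629, _, _, 948]

3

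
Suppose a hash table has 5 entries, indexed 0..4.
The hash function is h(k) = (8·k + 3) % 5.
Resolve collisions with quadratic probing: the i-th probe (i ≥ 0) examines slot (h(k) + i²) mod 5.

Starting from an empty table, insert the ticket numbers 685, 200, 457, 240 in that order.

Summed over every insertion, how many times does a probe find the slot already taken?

685: h=3 => slot 3
200: h=3, probe 3,4 => slot 4
457: h=4, probe 4,0 => slot 0
240: h=3, probe 3,4,2 => slot 2
Table: [457, —, 240, 685, 200]

4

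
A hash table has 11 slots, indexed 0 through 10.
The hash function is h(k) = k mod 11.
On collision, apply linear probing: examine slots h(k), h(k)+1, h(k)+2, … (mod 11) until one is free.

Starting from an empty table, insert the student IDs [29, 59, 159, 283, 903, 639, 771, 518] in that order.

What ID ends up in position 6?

518

29 hashes to 7; slot 7 is free -> place at 7.
59 hashes to 4; slot 4 is free -> place at 4.
159 hashes to 5; slot 5 is free -> place at 5.
283 hashes to 8; slot 8 is free -> place at 8.
903 hashes to 1; slot 1 is free -> place at 1.
639 hashes to 1; 1 taken -> place at 2.
771 hashes to 1; 1,2 taken -> place at 3.
518 hashes to 1; 1,2,3,4,5 taken -> place at 6.
Table: [—, 903, 639, 771, 59, 159, 518, 29, 283, —, —]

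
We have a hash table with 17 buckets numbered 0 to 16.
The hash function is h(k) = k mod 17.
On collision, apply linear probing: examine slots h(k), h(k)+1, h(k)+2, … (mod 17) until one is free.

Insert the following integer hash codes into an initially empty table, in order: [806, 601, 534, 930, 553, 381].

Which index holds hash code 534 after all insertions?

Insert 806: h=7, slot 7 empty => index 7.
Insert 601: h=6, slot 6 empty => index 6.
Insert 534: h=7, slot 7 occupied => index 8.
Insert 930: h=12, slot 12 empty => index 12.
Insert 553: h=9, slot 9 empty => index 9.
Insert 381: h=7, slots 7,8,9 occupied => index 10.
Table: [., ., ., ., ., ., 601, 806, 534, 553, 381, ., 930, ., ., ., .]

8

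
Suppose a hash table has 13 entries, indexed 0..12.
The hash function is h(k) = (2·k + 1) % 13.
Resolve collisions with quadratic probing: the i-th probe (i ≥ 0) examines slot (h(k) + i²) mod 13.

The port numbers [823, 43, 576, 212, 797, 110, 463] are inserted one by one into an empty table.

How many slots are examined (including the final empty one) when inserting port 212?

4

823 hashes to 9; slot 9 is free => place at 9.
43 hashes to 9; 9 taken => place at 10.
576 hashes to 9; 9,10 taken => place at 0.
212 hashes to 9; 9,10,0 taken => place at 5.
797 hashes to 9; 9,10,0,5 taken => place at 12.
110 hashes to 0; 0 taken => place at 1.
463 hashes to 4; slot 4 is free => place at 4.
Table: [576, 110, _, _, 463, 212, _, _, _, 823, 43, _, 797]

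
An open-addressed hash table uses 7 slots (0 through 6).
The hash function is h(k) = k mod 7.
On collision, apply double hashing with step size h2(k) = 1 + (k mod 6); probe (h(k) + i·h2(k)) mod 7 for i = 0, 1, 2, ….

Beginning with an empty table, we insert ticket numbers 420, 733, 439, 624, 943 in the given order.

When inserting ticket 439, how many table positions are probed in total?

3

420: h=0 -> slot 0
733: h=5 -> slot 5
439: h=5, h2=2, probe 5,0,2 -> slot 2
624: h=1 -> slot 1
943: h=5, h2=2, probe 5,0,2,4 -> slot 4
Table: [420, 624, 439, —, 943, 733, —]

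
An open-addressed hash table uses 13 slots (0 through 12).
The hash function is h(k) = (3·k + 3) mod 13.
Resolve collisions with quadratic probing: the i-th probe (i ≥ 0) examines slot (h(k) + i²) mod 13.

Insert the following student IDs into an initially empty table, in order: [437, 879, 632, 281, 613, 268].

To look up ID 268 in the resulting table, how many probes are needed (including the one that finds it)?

Insert 437: h=1, slot 1 empty -> index 1.
Insert 879: h=1, slot 1 occupied -> index 2.
Insert 632: h=1, slots 1,2 occupied -> index 5.
Insert 281: h=1, slots 1,2,5 occupied -> index 10.
Insert 613: h=9, slot 9 empty -> index 9.
Insert 268: h=1, slots 1,2,5,10 occupied -> index 4.
Table: [-, 437, 879, -, 268, 632, -, -, -, 613, 281, -, -]
Lookup 268: h=1, probe 1,2,5,10,4 → found at 4.

5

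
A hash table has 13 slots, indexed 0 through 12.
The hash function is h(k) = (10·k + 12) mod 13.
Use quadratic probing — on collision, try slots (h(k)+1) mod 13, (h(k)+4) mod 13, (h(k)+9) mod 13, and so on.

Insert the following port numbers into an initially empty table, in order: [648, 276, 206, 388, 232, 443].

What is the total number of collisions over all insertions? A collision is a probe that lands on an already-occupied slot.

7

648 hashes to 5; slot 5 is free -> place at 5.
276 hashes to 3; slot 3 is free -> place at 3.
206 hashes to 5; 5 taken -> place at 6.
388 hashes to 5; 5,6 taken -> place at 9.
232 hashes to 5; 5,6,9 taken -> place at 1.
443 hashes to 9; 9 taken -> place at 10.
Table: [-, 232, -, 276, -, 648, 206, -, -, 388, 443, -, -]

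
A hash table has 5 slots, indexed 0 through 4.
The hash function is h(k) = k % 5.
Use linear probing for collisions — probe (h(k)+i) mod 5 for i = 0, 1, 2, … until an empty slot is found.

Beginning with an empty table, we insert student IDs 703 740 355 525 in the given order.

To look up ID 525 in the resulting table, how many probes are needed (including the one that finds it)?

703: h=3 => slot 3
740: h=0 => slot 0
355: h=0, probe 0,1 => slot 1
525: h=0, probe 0,1,2 => slot 2
Table: [740, 355, 525, 703, _]
Lookup 525: h=0, probe 0,1,2 → found at 2.

3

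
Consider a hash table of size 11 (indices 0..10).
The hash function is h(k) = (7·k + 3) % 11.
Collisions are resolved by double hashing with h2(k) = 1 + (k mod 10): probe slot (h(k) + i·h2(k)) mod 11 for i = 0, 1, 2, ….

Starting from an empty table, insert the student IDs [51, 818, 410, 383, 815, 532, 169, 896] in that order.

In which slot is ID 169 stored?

Insert 51: h=8, slot 8 empty => index 8.
Insert 818: h=9, slot 9 empty => index 9.
Insert 410: h=2, slot 2 empty => index 2.
Insert 383: h=0, slot 0 empty => index 0.
Insert 815: h=10, slot 10 empty => index 10.
Insert 532: h=9, h2=3, slot 9 occupied => index 1.
Insert 169: h=9, h2=10, slots 9,8 occupied => index 7.
Insert 896: h=5, slot 5 empty => index 5.
Table: [383, 532, 410, ., ., 896, ., 169, 51, 818, 815]

7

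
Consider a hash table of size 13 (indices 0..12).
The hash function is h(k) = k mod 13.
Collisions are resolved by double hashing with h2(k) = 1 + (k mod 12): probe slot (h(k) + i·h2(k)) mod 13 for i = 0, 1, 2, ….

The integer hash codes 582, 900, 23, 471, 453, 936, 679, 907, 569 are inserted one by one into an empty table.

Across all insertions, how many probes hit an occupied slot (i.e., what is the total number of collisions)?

582 hashes to 10; slot 10 is free -> place at 10.
900 hashes to 3; slot 3 is free -> place at 3.
23 hashes to 10, h2=12; 10 taken -> place at 9.
471 hashes to 3, h2=4; 3 taken -> place at 7.
453 hashes to 11; slot 11 is free -> place at 11.
936 hashes to 0; slot 0 is free -> place at 0.
679 hashes to 3, h2=8; 3,11 taken -> place at 6.
907 hashes to 10, h2=8; 10 taken -> place at 5.
569 hashes to 10, h2=6; 10,3,9 taken -> place at 2.
Table: [936, -, 569, 900, -, 907, 679, 471, -, 23, 582, 453, -]

8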